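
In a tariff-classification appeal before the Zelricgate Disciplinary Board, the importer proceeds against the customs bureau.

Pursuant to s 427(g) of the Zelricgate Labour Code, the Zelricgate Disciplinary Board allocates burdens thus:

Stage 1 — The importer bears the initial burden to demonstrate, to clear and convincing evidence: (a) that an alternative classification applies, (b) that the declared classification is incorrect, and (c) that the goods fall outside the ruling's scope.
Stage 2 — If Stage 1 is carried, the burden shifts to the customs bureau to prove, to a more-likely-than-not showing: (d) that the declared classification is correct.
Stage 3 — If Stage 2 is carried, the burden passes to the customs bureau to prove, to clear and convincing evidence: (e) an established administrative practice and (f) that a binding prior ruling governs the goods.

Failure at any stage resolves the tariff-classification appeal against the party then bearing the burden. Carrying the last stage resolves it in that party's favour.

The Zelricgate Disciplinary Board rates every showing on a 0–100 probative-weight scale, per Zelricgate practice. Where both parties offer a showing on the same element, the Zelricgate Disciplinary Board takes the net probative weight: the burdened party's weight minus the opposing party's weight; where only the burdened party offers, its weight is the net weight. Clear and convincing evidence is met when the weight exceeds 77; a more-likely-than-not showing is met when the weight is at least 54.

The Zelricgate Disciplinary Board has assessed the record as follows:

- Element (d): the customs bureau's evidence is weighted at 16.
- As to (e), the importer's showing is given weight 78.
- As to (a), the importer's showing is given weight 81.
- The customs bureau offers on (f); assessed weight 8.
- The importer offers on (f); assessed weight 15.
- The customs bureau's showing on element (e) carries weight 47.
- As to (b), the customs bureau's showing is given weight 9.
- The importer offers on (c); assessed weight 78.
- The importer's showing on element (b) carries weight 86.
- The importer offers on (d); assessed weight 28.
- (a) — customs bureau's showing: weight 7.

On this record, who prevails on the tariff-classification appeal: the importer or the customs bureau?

Stage 1 (importer, clear and convincing evidence, weight exceeds 77): (a) net 81−7=74 ≤ 77 — fails; (b) net 86−9=77 ≤ 77 — fails; (c) 78 > 77 — meets.
  Not every element is met, so the importer fails to carry Stage 1.
The analysis ends at Stage 1; the customs bureau prevails.

customs bureau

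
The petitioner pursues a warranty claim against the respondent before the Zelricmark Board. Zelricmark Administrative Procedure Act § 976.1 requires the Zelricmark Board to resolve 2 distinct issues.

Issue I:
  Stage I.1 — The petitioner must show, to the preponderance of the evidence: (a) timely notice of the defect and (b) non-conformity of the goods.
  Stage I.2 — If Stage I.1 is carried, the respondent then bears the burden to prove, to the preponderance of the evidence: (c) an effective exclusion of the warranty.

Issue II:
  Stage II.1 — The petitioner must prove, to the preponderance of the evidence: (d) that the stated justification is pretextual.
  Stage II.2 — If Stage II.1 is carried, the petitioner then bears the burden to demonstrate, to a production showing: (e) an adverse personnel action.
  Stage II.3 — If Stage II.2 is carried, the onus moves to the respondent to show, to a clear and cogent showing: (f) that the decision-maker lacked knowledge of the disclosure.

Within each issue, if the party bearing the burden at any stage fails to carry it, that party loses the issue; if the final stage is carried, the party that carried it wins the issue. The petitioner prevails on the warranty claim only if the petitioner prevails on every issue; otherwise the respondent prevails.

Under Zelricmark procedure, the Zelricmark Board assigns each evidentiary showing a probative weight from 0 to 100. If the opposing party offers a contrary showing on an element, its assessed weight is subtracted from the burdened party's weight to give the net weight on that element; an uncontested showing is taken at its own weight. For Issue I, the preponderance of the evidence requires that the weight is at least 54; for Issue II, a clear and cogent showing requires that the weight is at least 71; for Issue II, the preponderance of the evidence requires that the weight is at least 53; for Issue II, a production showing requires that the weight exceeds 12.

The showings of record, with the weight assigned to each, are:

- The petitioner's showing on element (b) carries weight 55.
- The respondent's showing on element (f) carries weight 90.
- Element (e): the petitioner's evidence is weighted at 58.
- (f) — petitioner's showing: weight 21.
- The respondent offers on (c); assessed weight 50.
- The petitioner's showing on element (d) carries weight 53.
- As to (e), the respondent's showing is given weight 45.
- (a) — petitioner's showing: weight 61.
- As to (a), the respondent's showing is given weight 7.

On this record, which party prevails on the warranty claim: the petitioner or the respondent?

petitioner

— Issue I —
At Stage I.1 the petitioner must meet the preponderance of the evidence (weight is at least 54): on (a) the weight is 61 less the opposing 7 gives net 54, ≥ 54, so (a) meets the standard; on (b) the weight is 55, which does reach 54, so (b) meets the standard.
  The petitioner carries Stage I.1; the respondent now bears the burden.
At Stage I.2 the respondent must meet the preponderance of the evidence (weight is at least 54): on (c) the weight is 50, < 54, so (c) does not meet the standard.
  Stage I.2 not carried; the respondent fails its burden.
So the petitioner prevails on this issue.
— Issue II —
Stage II.1 (petitioner, the preponderance of the evidence, weight is at least 53): (d) 53 ≥ 53 — meets.
  All elements met. The petitioner retains the burden for Stage II.2.
Stage II.2 (petitioner, a production showing, weight exceeds 12): (e) net 58−45=13 > 12 — meets.
  All elements met. The burden passes to the respondent.
Stage II.3 (respondent, a clear and cogent showing, weight is at least 71): (f) net 90−21=69 < 71 — fails.
  Not every element is met, so the respondent fails to carry Stage II.3.
The petitioner prevails on this issue.
Per-issue: Issue I → petitioner; Issue II → petitioner. The petitioner must prevail on every issue; overall, the petitioner prevails.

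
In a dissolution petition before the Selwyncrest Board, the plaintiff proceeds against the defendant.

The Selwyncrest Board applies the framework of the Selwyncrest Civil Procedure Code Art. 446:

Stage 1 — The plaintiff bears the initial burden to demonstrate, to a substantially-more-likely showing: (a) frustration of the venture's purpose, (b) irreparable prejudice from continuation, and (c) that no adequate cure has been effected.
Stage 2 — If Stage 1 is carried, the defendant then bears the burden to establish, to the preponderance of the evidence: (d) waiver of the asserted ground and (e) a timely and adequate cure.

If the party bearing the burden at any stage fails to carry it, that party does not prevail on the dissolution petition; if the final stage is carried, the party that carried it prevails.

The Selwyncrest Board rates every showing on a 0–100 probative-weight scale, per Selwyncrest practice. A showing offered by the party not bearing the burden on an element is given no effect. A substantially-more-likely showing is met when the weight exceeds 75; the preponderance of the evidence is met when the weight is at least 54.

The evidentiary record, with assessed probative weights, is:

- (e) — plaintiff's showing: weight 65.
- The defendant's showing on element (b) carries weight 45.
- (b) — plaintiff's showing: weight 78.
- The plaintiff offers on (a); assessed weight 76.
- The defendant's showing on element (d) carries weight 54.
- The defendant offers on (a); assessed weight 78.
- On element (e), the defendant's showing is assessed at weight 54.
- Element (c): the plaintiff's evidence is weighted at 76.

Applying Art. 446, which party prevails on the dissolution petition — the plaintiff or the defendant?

Stage 1 — burden on plaintiff; standard: a substantially-more-likely showing (weight exceeds 75).
    (a): 76 (defendant's 78 disregarded) > 75 [met]
    (b): 78 (defendant's 45 disregarded) > 75 [met]
    (c): 76 > 75 [met]
  The plaintiff carries Stage 1; the defendant now bears the burden.
Stage 2 — burden on defendant; standard: the preponderance of the evidence (weight is at least 54).
    (d): 54 ≥ 54 [met]
    (e): 54 (plaintiff's 65 disregarded) ≥ 54 [met]
  Stage 2 carried; the final stage is satisfied.
All stages carried — the defendant prevails.

defendant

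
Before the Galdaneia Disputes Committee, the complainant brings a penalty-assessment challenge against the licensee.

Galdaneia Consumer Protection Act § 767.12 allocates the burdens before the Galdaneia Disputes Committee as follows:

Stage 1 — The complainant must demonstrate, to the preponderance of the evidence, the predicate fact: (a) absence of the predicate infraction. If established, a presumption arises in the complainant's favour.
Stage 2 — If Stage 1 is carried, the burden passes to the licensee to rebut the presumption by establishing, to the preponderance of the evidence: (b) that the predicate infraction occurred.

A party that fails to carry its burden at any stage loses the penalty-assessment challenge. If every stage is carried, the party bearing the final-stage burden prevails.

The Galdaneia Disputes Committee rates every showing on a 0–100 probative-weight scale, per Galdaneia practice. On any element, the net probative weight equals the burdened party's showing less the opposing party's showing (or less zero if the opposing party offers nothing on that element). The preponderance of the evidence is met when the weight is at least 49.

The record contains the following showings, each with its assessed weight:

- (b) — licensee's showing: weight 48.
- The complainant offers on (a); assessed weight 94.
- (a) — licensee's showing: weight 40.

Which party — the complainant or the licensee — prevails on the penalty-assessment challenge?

complainant

Stage 1 (complainant, the preponderance of the evidence, weight is at least 49): (a) net 94−40=54 ≥ 49 — meets.
  All elements met. The burden passes to the licensee.
Stage 2 (licensee, the preponderance of the evidence, weight is at least 49): (b) 48 < 49 — fails.
  The licensee does not carry Stage 2.
The analysis ends at Stage 2; the complainant prevails.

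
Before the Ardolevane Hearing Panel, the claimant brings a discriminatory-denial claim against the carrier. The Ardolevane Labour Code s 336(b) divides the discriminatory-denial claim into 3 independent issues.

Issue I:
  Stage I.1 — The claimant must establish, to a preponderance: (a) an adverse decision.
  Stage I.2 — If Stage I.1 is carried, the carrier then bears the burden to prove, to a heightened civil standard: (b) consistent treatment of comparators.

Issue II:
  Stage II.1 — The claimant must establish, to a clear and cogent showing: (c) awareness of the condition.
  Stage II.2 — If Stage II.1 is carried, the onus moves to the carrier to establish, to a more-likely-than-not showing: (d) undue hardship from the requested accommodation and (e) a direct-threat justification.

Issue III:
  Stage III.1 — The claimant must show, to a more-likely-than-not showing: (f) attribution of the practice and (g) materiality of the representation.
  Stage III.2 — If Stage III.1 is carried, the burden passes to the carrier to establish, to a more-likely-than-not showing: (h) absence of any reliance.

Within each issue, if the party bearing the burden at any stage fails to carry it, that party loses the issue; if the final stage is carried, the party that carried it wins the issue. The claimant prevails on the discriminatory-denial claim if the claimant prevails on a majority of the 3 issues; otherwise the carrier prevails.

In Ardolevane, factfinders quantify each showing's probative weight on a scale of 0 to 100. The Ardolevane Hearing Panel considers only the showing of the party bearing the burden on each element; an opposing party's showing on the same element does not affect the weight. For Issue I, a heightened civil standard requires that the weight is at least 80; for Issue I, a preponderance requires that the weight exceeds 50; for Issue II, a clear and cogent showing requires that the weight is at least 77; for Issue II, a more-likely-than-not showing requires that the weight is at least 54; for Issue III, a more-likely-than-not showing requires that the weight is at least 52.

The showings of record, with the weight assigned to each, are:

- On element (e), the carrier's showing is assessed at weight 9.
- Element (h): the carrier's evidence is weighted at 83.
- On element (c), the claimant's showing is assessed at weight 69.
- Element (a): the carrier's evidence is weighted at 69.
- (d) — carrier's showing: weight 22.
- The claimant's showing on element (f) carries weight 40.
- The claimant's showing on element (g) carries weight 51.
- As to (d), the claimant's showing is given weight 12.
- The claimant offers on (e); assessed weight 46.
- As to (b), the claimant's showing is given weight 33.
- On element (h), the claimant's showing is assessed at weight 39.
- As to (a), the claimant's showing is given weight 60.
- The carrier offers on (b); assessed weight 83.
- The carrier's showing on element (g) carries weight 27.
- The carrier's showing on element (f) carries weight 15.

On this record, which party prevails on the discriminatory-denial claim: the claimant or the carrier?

carrier

— Issue I —
At Stage I.1 the claimant must meet a preponderance (weight exceeds 50): on (a) the weight is 60 (the carrier's 69 is given no effect), which does exceed 50, so (a) meets the standard.
  All elements met. The burden passes to the carrier.
At Stage I.2 the carrier must meet a heightened civil standard (weight is at least 80): on (b) the weight is 83 (the claimant's 33 is given no effect), ≥ 80, so (b) meets the standard.
  All elements met at the final stage.
Every stage carried; the carrier prevails on this issue.
— Issue II —
Stage II.1 (claimant, a clear and cogent showing, weight is at least 77): (c) 69 < 77 — fails.
  The claimant does not carry Stage II.1.
The analysis ends at Stage II.1; the carrier prevails on this issue.
— Issue III —
Stage III.1 (claimant, a more-likely-than-not showing, weight is at least 52): (f) 40 (carrier's 15 disregarded) < 52 — fails; (g) 51 (carrier's 27 disregarded) < 52 — fails.
  The claimant does not carry Stage III.1.
The analysis ends at Stage III.1; the carrier prevails on this issue.
Per-issue: Issue I → carrier; Issue II → carrier; Issue III → carrier. The claimant must prevail on a majority of issues; overall, the carrier prevails.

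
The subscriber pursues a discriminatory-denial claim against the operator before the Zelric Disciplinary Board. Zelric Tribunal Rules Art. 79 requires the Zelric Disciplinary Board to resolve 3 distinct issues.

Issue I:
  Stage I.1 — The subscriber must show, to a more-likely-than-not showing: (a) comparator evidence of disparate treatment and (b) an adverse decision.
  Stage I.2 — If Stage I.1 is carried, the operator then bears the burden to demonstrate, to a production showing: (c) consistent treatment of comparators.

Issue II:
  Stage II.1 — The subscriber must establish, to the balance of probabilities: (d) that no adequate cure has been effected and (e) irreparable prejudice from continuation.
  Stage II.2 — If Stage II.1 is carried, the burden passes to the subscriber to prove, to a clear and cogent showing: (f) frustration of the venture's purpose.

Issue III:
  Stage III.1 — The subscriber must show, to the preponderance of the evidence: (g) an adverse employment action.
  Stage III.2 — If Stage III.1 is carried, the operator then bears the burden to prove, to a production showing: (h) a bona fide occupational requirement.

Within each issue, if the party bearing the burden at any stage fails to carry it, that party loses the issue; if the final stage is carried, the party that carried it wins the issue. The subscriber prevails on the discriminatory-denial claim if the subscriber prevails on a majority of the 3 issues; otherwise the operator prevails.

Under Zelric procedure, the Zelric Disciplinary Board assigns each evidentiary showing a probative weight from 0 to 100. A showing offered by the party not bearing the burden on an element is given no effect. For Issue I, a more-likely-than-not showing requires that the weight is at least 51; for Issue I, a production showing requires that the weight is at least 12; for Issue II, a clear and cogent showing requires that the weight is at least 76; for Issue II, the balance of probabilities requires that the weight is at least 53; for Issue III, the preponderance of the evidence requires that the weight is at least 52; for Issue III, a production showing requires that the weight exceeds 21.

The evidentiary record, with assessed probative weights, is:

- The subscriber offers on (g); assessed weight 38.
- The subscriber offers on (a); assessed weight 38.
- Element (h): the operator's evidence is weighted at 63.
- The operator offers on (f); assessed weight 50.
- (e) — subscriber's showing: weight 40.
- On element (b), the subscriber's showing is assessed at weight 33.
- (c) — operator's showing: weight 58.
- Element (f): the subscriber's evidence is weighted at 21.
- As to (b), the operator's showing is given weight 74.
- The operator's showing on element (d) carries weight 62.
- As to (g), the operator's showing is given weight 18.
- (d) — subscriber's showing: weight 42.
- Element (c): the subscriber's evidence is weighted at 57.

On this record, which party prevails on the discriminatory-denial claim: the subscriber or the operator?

— Issue I —
Stage I.1 — burden on subscriber; standard: a more-likely-than-not showing (weight is at least 51).
    (a): 38 < 51 [not met]
    (b): 33 (operator's 74 disregarded) < 51 [not met]
  Not every element is met, so the subscriber fails to carry Stage I.1.
The analysis ends at Stage I.1; the operator prevails on this issue.
— Issue II —
At Stage II.1 the subscriber must meet the balance of probabilities (weight is at least 53): on (d) the weight is 42 (the operator's 62 is given no effect), which does not reach 53, so (d) does not meet the standard; on (e) the weight is 40, < 53, so (e) does not meet the standard.
  The subscriber does not carry Stage II.1.
The operator prevails on this issue.
— Issue III —
At Stage III.1 the subscriber must meet the preponderance of the evidence (weight is at least 52): on (g) the weight is 38 (the operator's 18 is given no effect), which does not reach 52, so (g) does not meet the standard.
  Not every element is met, so the subscriber fails to carry Stage III.1.
The analysis ends at Stage III.1; the operator prevails on this issue.
Per-issue: Issue I → operator; Issue II → operator; Issue III → operator. The subscriber must prevail on a majority of issues; overall, the operator prevails.

operator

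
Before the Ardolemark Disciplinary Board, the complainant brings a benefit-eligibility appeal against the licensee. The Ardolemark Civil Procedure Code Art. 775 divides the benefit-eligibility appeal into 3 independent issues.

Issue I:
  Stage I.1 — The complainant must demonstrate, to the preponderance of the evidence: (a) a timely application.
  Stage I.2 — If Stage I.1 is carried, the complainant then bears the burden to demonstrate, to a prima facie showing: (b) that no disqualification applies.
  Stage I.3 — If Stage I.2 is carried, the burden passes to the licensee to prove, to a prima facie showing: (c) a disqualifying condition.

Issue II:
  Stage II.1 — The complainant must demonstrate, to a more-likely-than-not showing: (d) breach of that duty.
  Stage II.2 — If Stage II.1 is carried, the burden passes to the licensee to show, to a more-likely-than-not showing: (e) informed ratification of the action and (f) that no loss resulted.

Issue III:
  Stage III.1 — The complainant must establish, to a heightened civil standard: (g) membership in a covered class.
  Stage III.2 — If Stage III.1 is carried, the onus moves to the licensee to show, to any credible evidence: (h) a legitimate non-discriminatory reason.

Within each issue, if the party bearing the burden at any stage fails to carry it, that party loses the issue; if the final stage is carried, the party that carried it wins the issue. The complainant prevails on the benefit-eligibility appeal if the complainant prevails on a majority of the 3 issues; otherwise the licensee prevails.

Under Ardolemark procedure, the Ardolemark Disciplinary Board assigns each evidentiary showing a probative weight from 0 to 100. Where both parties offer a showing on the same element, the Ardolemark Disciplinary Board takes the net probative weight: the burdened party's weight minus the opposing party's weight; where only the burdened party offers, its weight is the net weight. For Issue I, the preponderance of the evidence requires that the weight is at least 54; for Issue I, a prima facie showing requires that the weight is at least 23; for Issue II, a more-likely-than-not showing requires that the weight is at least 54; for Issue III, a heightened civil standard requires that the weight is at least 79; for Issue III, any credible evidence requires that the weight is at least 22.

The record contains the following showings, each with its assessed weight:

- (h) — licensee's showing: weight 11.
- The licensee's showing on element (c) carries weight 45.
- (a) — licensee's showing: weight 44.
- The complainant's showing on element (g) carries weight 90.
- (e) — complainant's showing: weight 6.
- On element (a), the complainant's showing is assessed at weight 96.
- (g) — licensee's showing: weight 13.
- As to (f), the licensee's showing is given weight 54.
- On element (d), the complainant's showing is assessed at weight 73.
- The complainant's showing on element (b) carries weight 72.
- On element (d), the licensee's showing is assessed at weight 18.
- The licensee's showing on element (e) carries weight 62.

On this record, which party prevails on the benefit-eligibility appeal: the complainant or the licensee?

licensee

— Issue I —
Stage I.1 — burden on complainant; standard: the preponderance of the evidence (weight is at least 54).
    (a): 96 − 44 = 52 < 54 [not met]
  Not every element is met, so the complainant fails to carry Stage I.1.
So the licensee prevails on this issue.
— Issue II —
Stage II.1 — burden on complainant; standard: a more-likely-than-not showing (weight is at least 54).
    (d): 73 − 18 = 55 ≥ 54 [met]
  The complainant carries Stage II.1; the licensee now bears the burden.
Stage II.2 — burden on licensee; standard: a more-likely-than-not showing (weight is at least 54).
    (e): 62 − 6 = 56 ≥ 54 [met]
    (f): 54 ≥ 54 [met]
  The licensee carries the last stage.
With every stage satisfied, the licensee prevails on this issue.
— Issue III —
Stage III.1 (complainant, a heightened civil standard, weight is at least 79): (g) net 90−13=77 < 79 — fails.
  Not every element is met, so the complainant fails to carry Stage III.1.
So the licensee prevails on this issue.
Per-issue: Issue I → licensee; Issue II → licensee; Issue III → licensee. The complainant must prevail on a majority of issues; overall, the licensee prevails.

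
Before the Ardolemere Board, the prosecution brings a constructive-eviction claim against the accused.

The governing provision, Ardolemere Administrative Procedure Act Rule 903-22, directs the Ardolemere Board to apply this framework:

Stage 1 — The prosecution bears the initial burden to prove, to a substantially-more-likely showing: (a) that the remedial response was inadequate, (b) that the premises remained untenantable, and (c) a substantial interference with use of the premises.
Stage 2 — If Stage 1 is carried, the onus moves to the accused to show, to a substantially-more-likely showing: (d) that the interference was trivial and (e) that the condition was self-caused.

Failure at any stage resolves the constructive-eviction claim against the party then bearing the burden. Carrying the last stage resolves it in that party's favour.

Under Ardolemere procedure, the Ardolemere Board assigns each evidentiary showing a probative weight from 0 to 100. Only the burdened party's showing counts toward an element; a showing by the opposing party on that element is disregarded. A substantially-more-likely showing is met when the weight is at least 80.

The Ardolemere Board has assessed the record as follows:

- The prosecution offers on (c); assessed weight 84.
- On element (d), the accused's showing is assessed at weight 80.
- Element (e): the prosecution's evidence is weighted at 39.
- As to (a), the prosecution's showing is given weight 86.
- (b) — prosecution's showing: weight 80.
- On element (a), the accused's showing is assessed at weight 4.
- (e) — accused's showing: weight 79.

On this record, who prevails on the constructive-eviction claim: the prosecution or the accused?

prosecution

Stage 1 — burden on prosecution; standard: a substantially-more-likely showing (weight is at least 80).
    (a): 86 (accused's 4 disregarded) ≥ 80 [met]
    (b): 80 ≥ 80 [met]
    (c): 84 ≥ 80 [met]
  Stage 1 is satisfied; the onus moves to the accused.
Stage 2 — burden on accused; standard: a substantially-more-likely showing (weight is at least 80).
    (d): 80 ≥ 80 [met]
    (e): 79 (prosecution's 39 disregarded) < 80 [not met]
  The accused does not carry Stage 2.
The prosecution prevails.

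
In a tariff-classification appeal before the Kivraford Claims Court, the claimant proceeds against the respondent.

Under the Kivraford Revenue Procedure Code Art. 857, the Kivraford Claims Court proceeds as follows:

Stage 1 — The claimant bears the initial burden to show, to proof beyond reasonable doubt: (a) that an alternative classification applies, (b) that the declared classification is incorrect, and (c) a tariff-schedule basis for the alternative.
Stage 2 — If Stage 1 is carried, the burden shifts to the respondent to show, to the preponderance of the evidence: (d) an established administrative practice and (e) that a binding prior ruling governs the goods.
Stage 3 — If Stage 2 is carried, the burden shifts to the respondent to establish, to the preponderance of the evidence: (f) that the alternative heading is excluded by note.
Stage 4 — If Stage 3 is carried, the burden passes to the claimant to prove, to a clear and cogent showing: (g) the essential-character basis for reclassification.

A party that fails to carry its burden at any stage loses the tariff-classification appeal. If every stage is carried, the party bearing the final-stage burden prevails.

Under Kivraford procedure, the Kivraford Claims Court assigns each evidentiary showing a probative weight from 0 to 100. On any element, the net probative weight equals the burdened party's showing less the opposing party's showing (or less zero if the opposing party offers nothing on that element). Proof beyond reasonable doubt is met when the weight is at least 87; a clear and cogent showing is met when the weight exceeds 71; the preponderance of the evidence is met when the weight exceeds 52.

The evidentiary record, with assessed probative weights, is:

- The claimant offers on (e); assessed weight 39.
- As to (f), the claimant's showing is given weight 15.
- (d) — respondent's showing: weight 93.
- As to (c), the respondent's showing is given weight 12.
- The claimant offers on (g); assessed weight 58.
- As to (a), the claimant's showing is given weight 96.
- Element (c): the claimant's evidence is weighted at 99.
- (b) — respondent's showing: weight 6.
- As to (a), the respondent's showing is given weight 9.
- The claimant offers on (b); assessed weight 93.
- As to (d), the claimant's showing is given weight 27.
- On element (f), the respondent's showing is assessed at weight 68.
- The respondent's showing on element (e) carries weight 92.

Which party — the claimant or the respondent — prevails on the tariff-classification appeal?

respondent

Stage 1 (claimant, proof beyond reasonable doubt, weight is at least 87): (a) net 96−9=87 ≥ 87 — meets; (b) net 93−6=87 ≥ 87 — meets; (c) net 99−12=87 ≥ 87 — meets.
  Stage 1 is satisfied; the onus moves to the respondent.
Stage 2 (respondent, the preponderance of the evidence, weight exceeds 52): (d) net 93−27=66 > 52 — meets; (e) net 92−39=53 > 52 — meets.
  Stage 2 carried; the burden remains with the respondent.
Stage 3 (respondent, the preponderance of the evidence, weight exceeds 52): (f) net 68−15=53 > 52 — meets.
  Stage 3 carried; the burden shifts to the claimant.
Stage 4 (claimant, a clear and cogent showing, weight exceeds 71): (g) 58 ≤ 71 — fails.
  Not every element is met, so the claimant fails to carry Stage 4.
The respondent prevails.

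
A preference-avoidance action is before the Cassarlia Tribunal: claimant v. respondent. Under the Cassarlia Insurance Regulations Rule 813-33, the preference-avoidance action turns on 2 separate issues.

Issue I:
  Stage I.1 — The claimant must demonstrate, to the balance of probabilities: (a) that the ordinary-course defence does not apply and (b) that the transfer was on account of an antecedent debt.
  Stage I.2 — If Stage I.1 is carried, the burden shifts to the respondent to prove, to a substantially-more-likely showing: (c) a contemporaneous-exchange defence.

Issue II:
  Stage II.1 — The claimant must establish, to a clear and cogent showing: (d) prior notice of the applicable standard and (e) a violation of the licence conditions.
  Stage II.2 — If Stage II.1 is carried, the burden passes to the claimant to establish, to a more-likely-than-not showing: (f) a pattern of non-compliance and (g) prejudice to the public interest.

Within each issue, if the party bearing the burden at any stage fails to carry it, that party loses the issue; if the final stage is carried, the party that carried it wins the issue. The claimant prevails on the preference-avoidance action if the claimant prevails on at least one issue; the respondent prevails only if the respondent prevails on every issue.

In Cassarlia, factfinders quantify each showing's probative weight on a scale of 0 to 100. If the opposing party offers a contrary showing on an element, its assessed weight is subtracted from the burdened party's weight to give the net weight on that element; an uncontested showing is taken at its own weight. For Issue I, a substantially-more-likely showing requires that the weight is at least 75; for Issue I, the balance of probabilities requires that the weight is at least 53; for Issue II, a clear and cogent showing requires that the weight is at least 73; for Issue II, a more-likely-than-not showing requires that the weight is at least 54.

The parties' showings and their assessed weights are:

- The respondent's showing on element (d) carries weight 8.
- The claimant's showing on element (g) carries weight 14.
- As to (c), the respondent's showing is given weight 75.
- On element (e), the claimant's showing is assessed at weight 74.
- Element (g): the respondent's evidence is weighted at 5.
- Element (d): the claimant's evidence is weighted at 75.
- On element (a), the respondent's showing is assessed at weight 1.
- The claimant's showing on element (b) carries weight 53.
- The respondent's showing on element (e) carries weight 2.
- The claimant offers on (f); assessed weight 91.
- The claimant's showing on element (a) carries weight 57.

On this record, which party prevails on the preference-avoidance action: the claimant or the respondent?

respondent

— Issue I —
Stage I.1 (claimant, the balance of probabilities, weight is at least 53): (a) net 57−1=56 ≥ 53 — meets; (b) 53 ≥ 53 — meets.
  All elements met. The burden passes to the respondent.
Stage I.2 (respondent, a substantially-more-likely showing, weight is at least 75): (c) 75 ≥ 75 — meets.
  Stage I.2 carried; the final stage is satisfied.
With every stage satisfied, the respondent prevails on this issue.
— Issue II —
Stage II.1 — burden on claimant; standard: a clear and cogent showing (weight is at least 73).
    (d): 75 − 8 = 67 < 73 [not met]
    (e): 74 − 2 = 72 < 73 [not met]
  Stage II.1 not carried; the claimant fails its burden.
The respondent prevails on this issue.
Per-issue: Issue I → respondent; Issue II → respondent. The claimant must prevail on at least one issue; overall, the respondent prevails.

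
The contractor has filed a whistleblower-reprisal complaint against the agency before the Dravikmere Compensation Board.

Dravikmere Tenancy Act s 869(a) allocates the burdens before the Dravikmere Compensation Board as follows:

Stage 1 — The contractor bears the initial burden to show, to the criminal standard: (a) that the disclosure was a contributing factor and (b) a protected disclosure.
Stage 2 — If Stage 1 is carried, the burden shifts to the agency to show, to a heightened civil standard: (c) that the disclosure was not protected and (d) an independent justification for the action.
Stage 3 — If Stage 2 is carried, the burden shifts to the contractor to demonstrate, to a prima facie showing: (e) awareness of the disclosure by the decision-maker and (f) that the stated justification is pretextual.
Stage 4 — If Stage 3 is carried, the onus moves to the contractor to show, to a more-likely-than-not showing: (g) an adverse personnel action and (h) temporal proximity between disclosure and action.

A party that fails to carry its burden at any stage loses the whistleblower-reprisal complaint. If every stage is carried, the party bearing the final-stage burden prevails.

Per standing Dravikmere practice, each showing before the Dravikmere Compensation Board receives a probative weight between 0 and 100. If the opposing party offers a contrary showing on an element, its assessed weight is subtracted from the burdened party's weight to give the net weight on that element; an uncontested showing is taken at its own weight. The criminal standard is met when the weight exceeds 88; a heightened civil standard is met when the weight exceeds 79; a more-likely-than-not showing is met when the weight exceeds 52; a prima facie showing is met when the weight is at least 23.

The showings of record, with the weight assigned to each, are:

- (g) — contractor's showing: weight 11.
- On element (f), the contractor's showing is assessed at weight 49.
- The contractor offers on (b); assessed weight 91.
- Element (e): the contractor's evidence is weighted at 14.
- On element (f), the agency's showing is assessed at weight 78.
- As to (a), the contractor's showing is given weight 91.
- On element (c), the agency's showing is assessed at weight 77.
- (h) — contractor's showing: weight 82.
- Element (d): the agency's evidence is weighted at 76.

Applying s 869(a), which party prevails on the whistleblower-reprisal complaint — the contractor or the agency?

contractor

Stage 1 — burden on contractor; standard: the criminal standard (weight exceeds 88).
    (a): 91 > 88 [met]
    (b): 91 > 88 [met]
  The contractor carries Stage 1; the agency now bears the burden.
Stage 2 — burden on agency; standard: a heightened civil standard (weight exceeds 79).
    (c): 77 ≤ 79 [not met]
    (d): 76 ≤ 79 [not met]
  Not every element is met, so the agency fails to carry Stage 2.
So the contractor prevails.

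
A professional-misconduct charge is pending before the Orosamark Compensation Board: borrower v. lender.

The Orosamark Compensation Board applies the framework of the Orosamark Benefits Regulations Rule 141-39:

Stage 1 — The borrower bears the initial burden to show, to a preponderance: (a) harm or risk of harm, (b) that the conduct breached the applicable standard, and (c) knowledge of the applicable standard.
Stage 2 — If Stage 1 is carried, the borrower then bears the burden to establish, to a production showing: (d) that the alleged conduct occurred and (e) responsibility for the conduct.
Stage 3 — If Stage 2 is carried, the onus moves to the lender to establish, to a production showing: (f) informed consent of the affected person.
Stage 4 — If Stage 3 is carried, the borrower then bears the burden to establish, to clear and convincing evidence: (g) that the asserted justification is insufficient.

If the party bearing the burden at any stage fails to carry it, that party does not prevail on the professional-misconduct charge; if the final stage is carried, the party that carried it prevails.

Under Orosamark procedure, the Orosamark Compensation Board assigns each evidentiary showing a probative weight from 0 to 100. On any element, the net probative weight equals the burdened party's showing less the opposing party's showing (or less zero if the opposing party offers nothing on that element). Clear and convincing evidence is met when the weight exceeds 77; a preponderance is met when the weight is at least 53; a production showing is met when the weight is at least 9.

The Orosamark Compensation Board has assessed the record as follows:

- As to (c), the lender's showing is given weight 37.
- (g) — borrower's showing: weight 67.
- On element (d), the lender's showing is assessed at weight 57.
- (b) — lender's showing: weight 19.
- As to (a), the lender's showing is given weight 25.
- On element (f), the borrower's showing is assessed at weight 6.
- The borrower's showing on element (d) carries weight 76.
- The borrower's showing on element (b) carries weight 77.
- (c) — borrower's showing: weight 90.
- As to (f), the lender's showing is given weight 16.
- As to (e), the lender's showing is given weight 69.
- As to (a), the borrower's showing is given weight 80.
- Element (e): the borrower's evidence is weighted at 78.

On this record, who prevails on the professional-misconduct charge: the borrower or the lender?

Stage 1 (borrower, a preponderance, weight is at least 53): (a) net 80−25=55 ≥ 53 — meets; (b) net 77−19=58 ≥ 53 — meets; (c) net 90−37=53 ≥ 53 — meets.
  Stage 1 is satisfied; the borrower continues to bear the burden.
Stage 2 (borrower, a production showing, weight is at least 9): (d) net 76−57=19 ≥ 9 — meets; (e) net 78−69=9 ≥ 9 — meets.
  All elements met. The burden passes to the lender.
Stage 3 (lender, a production showing, weight is at least 9): (f) net 16−6=10 ≥ 9 — meets.
  The lender carries Stage 3; the borrower now bears the burden.
Stage 4 (borrower, clear and convincing evidence, weight exceeds 77): (g) 67 ≤ 77 — fails.
  Stage 4 not carried; the borrower fails its burden.
The lender prevails.

lender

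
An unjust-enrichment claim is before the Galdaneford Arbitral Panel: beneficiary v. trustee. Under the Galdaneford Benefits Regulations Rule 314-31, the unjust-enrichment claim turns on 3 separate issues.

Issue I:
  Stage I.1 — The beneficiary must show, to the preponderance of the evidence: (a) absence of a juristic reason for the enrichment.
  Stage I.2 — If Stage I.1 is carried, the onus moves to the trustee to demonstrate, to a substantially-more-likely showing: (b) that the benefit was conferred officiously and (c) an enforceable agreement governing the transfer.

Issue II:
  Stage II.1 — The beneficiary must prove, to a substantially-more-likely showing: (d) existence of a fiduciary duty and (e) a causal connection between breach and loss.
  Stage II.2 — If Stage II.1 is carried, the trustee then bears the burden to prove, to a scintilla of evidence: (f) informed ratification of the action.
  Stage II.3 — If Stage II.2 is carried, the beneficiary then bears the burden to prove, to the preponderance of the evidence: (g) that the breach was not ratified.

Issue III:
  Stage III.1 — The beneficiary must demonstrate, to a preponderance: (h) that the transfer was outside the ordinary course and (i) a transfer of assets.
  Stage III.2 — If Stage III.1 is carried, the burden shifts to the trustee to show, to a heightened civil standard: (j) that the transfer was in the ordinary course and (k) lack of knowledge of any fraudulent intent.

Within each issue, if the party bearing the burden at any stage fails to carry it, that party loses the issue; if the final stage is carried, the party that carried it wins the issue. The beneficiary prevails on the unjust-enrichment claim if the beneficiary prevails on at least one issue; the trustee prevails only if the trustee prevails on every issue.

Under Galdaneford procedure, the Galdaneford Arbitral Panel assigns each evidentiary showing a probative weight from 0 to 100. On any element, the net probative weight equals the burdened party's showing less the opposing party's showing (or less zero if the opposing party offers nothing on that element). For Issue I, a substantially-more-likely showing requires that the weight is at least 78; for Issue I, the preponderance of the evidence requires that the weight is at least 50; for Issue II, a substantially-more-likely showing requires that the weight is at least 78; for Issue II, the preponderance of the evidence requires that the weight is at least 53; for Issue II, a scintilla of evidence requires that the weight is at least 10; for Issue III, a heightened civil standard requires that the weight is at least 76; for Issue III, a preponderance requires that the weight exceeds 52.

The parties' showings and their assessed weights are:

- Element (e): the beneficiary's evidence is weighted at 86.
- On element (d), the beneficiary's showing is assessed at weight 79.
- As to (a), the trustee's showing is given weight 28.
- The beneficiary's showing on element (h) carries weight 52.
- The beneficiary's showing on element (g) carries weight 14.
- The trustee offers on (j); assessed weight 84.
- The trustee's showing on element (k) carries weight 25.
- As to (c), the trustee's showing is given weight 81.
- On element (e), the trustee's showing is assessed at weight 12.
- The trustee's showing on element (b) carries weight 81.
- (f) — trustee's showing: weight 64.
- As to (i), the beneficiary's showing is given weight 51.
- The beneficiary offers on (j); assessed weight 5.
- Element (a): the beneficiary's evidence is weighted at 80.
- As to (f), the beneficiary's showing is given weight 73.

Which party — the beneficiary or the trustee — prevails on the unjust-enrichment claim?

— Issue I —
Stage I.1 — burden on beneficiary; standard: the preponderance of the evidence (weight is at least 50).
    (a): 80 − 28 = 52 ≥ 50 [met]
  Stage I.1 carried; the burden shifts to the trustee.
Stage I.2 — burden on trustee; standard: a substantially-more-likely showing (weight is at least 78).
    (b): 81 ≥ 78 [met]
    (c): 81 ≥ 78 [met]
  The trustee carries the last stage.
Every stage carried; the trustee prevails on this issue.
— Issue II —
At Stage II.1 the beneficiary must meet a substantially-more-likely showing (weight is at least 78): on (d) the weight is 79, ≥ 78, so (d) meets the standard; on (e) the weight is 86 less the opposing 12 gives net 74, < 78, so (e) does not meet the standard.
  The beneficiary does not carry Stage II.1.
So the trustee prevails on this issue.
— Issue III —
Stage III.1 — burden on beneficiary; standard: a preponderance (weight exceeds 52).
    (h): 52 ≤ 52 [not met]
    (i): 51 ≤ 52 [not met]
  Stage III.1 not carried; the beneficiary fails its burden.
So the trustee prevails on this issue.
Per-issue: Issue I → trustee; Issue II → trustee; Issue III → trustee. The beneficiary must prevail on at least one issue; overall, the trustee prevails.

trustee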